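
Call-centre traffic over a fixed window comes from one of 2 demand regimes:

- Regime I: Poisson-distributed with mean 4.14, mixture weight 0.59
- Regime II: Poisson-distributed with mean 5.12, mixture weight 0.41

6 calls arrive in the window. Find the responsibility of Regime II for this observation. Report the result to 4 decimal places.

0.4827

The responsibility of component k is w_k f_k(x) divided by Σ_j w_j f_j(x).
Component likelihoods at x = 6 calls:
  L_I = e^(−4.14)·4.14^6/6! = 0.11135
  L_II = e^(−5.12)·5.12^6/6! = 0.14952
Unnormalised posteriors:
  w_I·L_I = 0.59 × 0.11135 = 0.0656965
  w_II·L_II = 0.41 × 0.14952 = 0.0613032
Denominator: 0.0656965 + 0.0613032 = 0.127
P(Regime II | the observation) = 0.0613032 / 0.127 ≈ 0.4827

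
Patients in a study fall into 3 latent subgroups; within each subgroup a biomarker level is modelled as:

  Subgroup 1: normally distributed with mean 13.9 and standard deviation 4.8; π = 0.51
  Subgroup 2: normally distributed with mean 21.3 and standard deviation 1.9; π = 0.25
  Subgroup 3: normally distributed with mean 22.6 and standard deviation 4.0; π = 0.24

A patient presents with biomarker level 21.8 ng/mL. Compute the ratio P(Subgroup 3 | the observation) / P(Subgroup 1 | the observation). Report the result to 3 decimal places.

2.145

Since P(k|x) ∝ π_k f_k(x), the posterior odds are π_i f_i(x) / (π_j f_j(x)).
Evaluate each component's likelihood at the observed value:
  p_1 = (1/(4.8·√(2π)))·exp(−(21.8−13.9)²/(2·4.8²)) = 0.083113·exp(-1.35438) = 0.021452
  p_2 = (1/(1.9·√(2π)))·exp(−(21.8−21.3)²/(2·1.9²)) = 0.209970·exp(-0.03463) = 0.202824
  p_3 = (1/(4.0·√(2π)))·exp(−(21.8−22.6)²/(2·4.0²)) = 0.099736·exp(-0.02000) = 0.0977607
Posterior odds = (π_3·p_3) / (π_1·p_1) = (0.24·0.0977607) / (0.51·0.021452) = 0.0234626 / 0.0109405 ≈ 2.145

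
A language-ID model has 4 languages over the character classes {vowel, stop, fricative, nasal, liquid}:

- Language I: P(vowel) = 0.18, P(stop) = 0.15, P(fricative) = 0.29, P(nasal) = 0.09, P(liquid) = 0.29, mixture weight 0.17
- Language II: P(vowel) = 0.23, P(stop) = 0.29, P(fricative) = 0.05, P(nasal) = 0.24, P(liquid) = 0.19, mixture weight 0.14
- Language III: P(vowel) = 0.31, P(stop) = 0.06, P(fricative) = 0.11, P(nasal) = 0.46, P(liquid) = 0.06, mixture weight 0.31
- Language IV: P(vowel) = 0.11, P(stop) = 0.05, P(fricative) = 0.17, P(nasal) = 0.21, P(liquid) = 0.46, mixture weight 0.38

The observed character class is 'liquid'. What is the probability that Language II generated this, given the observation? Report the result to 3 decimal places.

0.099

The responsibility of component k is P(Z=k) f_k(x) divided by Σ_j P(Z=j) f_j(x).
Evaluate each component's likelihood at the observed value:
  p_I = P(liquid | comp) = 0.29
  p_II = P(liquid | comp) = 0.19
  p_III = P(liquid | comp) = 0.06
  p_IV = P(liquid | comp) = 0.46
Multiply by the mixture weights:
  P(Z=I)·p_I = 0.17 × 0.29 = 0.0493
  P(Z=II)·p_II = 0.14 × 0.19 = 0.0266
  P(Z=III)·p_III = 0.31 × 0.06 = 0.0186
  P(Z=IV)·p_IV = 0.38 × 0.46 = 0.1748
Sum: 0.0493 + 0.0266 + 0.0186 + 0.1748 = 0.2693
Responsibility of Language II: 0.0266 / 0.2693 ≈ 0.099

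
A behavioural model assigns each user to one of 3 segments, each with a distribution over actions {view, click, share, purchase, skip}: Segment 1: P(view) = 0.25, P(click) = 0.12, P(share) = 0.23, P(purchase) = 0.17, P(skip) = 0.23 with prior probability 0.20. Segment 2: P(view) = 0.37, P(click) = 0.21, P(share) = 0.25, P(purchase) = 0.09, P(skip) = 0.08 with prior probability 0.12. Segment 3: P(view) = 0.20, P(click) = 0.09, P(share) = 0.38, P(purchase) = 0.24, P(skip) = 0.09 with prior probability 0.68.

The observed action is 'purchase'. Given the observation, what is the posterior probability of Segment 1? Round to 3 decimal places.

0.163

The responsibility of component k is w_k f_k(x) divided by Σ_j w_j f_j(x).
Evaluate each component's likelihood at the observed value:
  L_1 = P(purchase | comp) = 0.17
  L_2 = P(purchase | comp) = 0.09
  L_3 = P(purchase | comp) = 0.24
Prior × likelihood for each component:
  w_1·L_1 = 0.20 × 0.17 = 0.034
  w_2·L_2 = 0.12 × 0.09 = 0.0108
  w_3·L_3 = 0.68 × 0.24 = 0.1632
Sum: 0.034 + 0.0108 + 0.1632 = 0.208
So the posterior for Segment 1 is 0.034 / 0.208 ≈ 0.163.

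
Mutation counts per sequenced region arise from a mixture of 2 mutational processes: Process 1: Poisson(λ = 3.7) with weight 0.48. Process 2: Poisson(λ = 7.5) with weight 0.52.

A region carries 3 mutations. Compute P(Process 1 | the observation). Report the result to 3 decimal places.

Posterior ∝ prior × likelihood, so P(k | x) ∝ π_k f_k(x); normalise over all components.
Evaluate each component's likelihood at the observed value:
  f_1 = 0.20872
  f_2 = 0.0388887
Multiply by the mixture weights:
  π_1·f_1 = 0.48 × 0.20872 = 0.100186
  π_2·f_2 = 0.52 × 0.0388887 = 0.0202221
Evidence: 0.100186 + 0.0202221 = 0.120408
P(Process 1 | the observation) = 0.100186 / 0.120408 ≈ 0.832

0.832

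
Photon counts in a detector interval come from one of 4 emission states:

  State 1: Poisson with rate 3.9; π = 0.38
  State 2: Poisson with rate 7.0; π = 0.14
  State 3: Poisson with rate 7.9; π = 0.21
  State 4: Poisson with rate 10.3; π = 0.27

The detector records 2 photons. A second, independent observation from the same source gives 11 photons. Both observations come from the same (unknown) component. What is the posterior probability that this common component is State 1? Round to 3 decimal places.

0.205

The responsibility of component k is π_k f_k(x) divided by Σ_j π_j f_j(x).
Since both observations come from the same component, the likelihood for component k is f_k(x₁)·f_k(x₂).
  L_1 = [e^(−3.9)·3.9^2/2! = 0.15394] × [0.00160993] = 0.000247832
  L_2 = [e^(−7.0)·7.0^2/2! = 0.0223411] × [0.0451712] = 0.00100917
  L_3 = [e^(−7.9)·7.9^2/2! = 0.0115691] × [0.069473] = 0.000803736
  L_4 = [e^(−10.3)·10.3^2/2! = 0.00178407] × [0.116633] = 0.000208081
Unnormalised posteriors:
  π_1·L_1 = 0.38 × 0.000247832 = 9.41761e-05
  π_2·L_2 = 0.14 × 0.00100917 = 0.000141284
  π_3·L_3 = 0.21 × 0.000803736 = 0.000168785
  π_4·L_4 = 0.27 × 0.000208081 = 5.61818e-05
Normaliser: 9.41761e-05 + 0.000141284 + 0.000168785 + 5.61818e-05 = 0.000460427
So the posterior for State 1 is 9.41761e-05 / 0.000460427 ≈ 0.205.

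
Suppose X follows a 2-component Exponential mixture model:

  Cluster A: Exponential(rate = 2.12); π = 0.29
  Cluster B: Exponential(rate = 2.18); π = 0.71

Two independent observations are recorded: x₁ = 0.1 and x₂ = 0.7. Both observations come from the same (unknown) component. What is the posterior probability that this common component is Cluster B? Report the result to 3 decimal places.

0.712

The responsibility of component k is P(Z=k) f_k(x) divided by Σ_j P(Z=j) f_j(x).
Since both observations come from the same component, the likelihood for component k is f_k(x₁)·f_k(x₂).
  f_A = [1.71501] × [0.480665] = 0.824344
  f_B = [1.75299] × [0.47394] = 0.830813
Multiply by the mixture weights:
  P(Z=A)·f_A = 0.29 × 0.824344 = 0.23906
  P(Z=B)·f_B = 0.71 × 0.830813 = 0.589877
Normaliser: 0.23906 + 0.589877 = 0.828937
P(Cluster B | x₁,x₂) ≈ 0.712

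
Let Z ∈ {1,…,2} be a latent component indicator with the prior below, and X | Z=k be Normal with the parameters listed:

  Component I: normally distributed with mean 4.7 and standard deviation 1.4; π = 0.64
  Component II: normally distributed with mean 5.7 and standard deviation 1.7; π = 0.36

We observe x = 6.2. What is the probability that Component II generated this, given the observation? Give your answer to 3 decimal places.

0.441

Posterior ∝ prior × likelihood, so P(k | x) ∝ π_k f_k(x); normalise over all components.
Normal densities:
  p_I = (1/(1.4·√(2π)))·exp(−(6.2−4.7)²/(2·1.4²)) = 0.284959·exp(-0.57398) = 0.160511
  p_II = (1/(1.7·√(2π)))·exp(−(6.2−5.7)²/(2·1.7²)) = 0.234672·exp(-0.04325) = 0.224738
Unnormalised posteriors:
  π_I·p_I = 0.64 × 0.160511 = 0.102727
  π_II·p_II = 0.36 × 0.224738 = 0.0809057
Sum: 0.102727 + 0.0809057 = 0.183633
P(Component II | x) ≈ 0.441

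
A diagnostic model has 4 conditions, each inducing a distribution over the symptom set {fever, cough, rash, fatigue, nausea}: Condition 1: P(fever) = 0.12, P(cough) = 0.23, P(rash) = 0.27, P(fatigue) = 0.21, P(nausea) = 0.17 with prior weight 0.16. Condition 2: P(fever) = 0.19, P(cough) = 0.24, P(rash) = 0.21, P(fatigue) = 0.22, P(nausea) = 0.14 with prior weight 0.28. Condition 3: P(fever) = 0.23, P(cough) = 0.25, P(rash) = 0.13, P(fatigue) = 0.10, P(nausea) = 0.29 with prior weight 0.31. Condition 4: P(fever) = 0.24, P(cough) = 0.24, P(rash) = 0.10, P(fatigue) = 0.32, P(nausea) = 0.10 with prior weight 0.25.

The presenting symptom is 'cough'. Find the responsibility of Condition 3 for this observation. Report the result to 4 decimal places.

The responsibility of component k is π_k f_k(x) divided by Σ_j π_j f_j(x).
Evaluate each component's likelihood at the observed value:
  L_1 = P(cough | comp) = 0.23
  L_2 = P(cough | comp) = 0.24
  L_3 = P(cough | comp) = 0.25
  L_4 = P(cough | comp) = 0.24
Multiply by the mixture weights:
  π_1·L_1 = 0.16 × 0.23 = 0.0368
  π_2·L_2 = 0.28 × 0.24 = 0.0672
  π_3·L_3 = 0.31 × 0.25 = 0.0775
  π_4·L_4 = 0.25 × 0.24 = 0.06
Evidence: 0.0368 + 0.0672 + 0.0775 + 0.06 = 0.2415
Responsibility of Condition 3: 0.0775 / 0.2415 ≈ 0.3209

0.3209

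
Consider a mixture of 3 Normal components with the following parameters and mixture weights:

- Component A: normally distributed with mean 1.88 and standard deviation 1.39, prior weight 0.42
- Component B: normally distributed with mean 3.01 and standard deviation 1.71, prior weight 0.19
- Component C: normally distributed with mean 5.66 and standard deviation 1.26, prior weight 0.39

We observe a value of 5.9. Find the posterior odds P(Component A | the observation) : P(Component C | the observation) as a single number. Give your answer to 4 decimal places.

0.0152

Only the two components matter; the odds are (P(Z=i) f_i(x)) / (P(Z=j) f_j(x)).
Component likelihoods at x = 5.9:
  f_A = (1/(1.39·√(2π)))·exp(−(5.9−1.88)²/(2·1.39²)) = 0.287009·exp(-4.18208) = 0.00438168
  f_B = (1/(1.71·√(2π)))·exp(−(5.9−3.01)²/(2·1.71²)) = 0.233300·exp(-1.42815) = 0.0559341
  f_C = (1/(1.26·√(2π)))·exp(−(5.9−5.66)²/(2·1.26²)) = 0.316621·exp(-0.01814) = 0.310929
Posterior odds = (P(Z=A)·f_A) / (P(Z=C)·f_C) = (0.42·0.00438168) / (0.39·0.310929) = 0.0018403 / 0.121262 ≈ 0.0152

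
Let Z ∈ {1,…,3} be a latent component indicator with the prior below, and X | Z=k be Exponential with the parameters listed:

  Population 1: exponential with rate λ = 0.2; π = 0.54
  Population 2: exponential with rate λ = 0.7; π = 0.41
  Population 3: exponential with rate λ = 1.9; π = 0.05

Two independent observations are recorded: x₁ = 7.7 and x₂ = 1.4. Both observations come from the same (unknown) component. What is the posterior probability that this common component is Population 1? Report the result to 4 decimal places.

The responsibility of component k is π_k f_k(x) divided by Σ_j π_j f_j(x).
Since both observations come from the same component, the likelihood for component k is f_k(x₁)·f_k(x₂).
  f_1 = [0.0428762] × [0.151157] = 0.00648103
  f_2 = [0.00319338] × [0.262718] = 0.000838958
  f_3 = [8.41444e-07] × [0.132902] = 1.11829e-07
Prior × likelihood for each component:
  π_1·f_1 = 0.54 × 0.00648103 = 0.00349976
  π_2·f_2 = 0.41 × 0.000838958 = 0.000343973
  π_3·f_3 = 0.05 × 1.11829e-07 = 5.59147e-09
Normaliser: 0.00349976 + 0.000343973 + 5.59147e-09 = 0.00384373
So the posterior for Population 1 is 0.00349976 / 0.00384373 ≈ 0.9105.

0.9105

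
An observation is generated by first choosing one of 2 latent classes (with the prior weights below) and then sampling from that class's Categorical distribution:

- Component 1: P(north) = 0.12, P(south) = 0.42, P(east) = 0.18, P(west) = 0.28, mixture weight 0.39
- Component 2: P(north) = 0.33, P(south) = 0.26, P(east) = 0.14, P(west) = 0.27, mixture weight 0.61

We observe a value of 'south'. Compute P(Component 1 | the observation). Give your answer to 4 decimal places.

0.5081

The responsibility of component k is P(Z=k) f_k(x) divided by Σ_j P(Z=j) f_j(x).
Categorical probabilities:
  f_1 = 0.42
  f_2 = 0.26
Weight by the priors:
  P(Z=1)·f_1 = 0.39 × 0.42 = 0.1638
  P(Z=2)·f_2 = 0.61 × 0.26 = 0.1586
Marginal: 0.1638 + 0.1586 = 0.3224
So the posterior for Component 1 is 0.1638 / 0.3224 ≈ 0.5081.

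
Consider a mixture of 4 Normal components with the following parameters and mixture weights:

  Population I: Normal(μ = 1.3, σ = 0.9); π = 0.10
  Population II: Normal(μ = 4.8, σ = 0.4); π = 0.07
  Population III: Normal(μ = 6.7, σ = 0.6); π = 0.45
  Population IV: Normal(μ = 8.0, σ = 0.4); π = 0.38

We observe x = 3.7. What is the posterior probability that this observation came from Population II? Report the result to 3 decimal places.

0.557

By Bayes' theorem, P(k | x) = π_k f_k(x) / Σ_j π_j f_j(x).
Normal densities:
  f_I = 0.0126622
  f_II = 0.0227339
  f_III = 2.47787e-06
  f_IV = 8.03104e-26
Prior × likelihood for each component:
  π_I·f_I = 0.10 × 0.0126622 = 0.00126622
  π_II·f_II = 0.07 × 0.0227339 = 0.00159137
  π_III·f_III = 0.45 × 2.47787e-06 = 1.11504e-06
  π_IV·f_IV = 0.38 × 8.03104e-26 = 3.0518e-26
Normaliser: 0.00126622 + 0.00159137 + 1.11504e-06 + 3.0518e-26 = 0.00285871
P(Population II | 3.7) = 0.00159137 / 0.00285871 ≈ 0.557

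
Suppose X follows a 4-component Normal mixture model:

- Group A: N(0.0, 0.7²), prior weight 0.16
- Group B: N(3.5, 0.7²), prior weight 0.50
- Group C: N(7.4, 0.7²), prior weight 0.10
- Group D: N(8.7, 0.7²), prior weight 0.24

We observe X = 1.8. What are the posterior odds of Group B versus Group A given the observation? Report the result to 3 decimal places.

4.466

Posterior odds = (π_i f_i(x)) / (π_j f_j(x)); the normalising sum cancels.
Component likelihoods at x = 1.8:
  L_A = (1/(0.7·√(2π)))·exp(−(1.8−0.0)²/(2·0.7²)) = 0.569918·exp(-3.30612) = 0.0208921
  L_B = (1/(0.7·√(2π)))·exp(−(1.8−3.5)²/(2·0.7²)) = 0.569918·exp(-2.94898) = 0.0298598
  L_C = (1/(0.7·√(2π)))·exp(−(1.8−7.4)²/(2·0.7²)) = 0.569918·exp(-32.00000) = 7.21753e-15
  L_D = (1/(0.7·√(2π)))·exp(−(1.8−8.7)²/(2·0.7²)) = 0.569918·exp(-48.58163) = 4.54022e-22
0.0149299 / 0.00334273 ≈ 4.466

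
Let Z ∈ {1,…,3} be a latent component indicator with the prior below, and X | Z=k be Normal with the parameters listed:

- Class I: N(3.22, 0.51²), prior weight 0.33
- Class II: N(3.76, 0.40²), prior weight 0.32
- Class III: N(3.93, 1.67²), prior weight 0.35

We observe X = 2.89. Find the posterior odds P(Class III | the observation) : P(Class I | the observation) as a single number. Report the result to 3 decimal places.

The posterior odds equal the prior odds times the likelihood ratio: (P(Z=i)/P(Z=j))·(f_i(x)/f_j(x)).
Component likelihoods at x = 2.89:
  L_I = 0.634488
  L_II = 0.0936716
  L_III = 0.196779
Odds = (0.35/0.33) × (0.196779/0.634488) = 1.06061 × 0.310138 ≈ 0.329

0.329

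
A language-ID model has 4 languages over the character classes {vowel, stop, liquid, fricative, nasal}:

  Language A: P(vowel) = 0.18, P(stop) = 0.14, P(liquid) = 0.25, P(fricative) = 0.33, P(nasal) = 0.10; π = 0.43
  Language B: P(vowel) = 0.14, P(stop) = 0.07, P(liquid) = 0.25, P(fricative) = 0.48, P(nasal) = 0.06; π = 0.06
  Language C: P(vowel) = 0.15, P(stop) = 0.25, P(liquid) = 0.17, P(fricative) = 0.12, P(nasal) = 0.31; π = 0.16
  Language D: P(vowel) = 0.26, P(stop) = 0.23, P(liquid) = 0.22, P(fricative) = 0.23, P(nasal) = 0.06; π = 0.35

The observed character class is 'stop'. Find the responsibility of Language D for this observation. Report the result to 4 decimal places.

Posterior ∝ prior × likelihood, so P(k | x) ∝ π_k f_k(x); normalise over all components.
Evaluate each component's likelihood at the observed value:
  p_A = 0.14
  p_B = 0.07
  p_C = 0.25
  p_D = 0.23
Prior × likelihood for each component:
  π_A·p_A = 0.43 × 0.14 = 0.0602
  π_B·p_B = 0.06 × 0.07 = 0.0042
  π_C·p_C = 0.16 × 0.25 = 0.04
  π_D·p_D = 0.35 × 0.23 = 0.0805
Evidence: 0.0602 + 0.0042 + 0.04 + 0.0805 = 0.1849
P(Language D | x) ≈ 0.4354

0.4354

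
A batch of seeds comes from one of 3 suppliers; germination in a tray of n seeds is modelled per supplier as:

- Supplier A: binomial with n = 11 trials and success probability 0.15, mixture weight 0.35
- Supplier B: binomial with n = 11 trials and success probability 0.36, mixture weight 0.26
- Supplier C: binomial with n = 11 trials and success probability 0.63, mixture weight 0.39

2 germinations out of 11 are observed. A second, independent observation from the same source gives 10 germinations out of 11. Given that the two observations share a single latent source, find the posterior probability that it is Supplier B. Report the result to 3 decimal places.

The responsibility of component k is π_k f_k(x) divided by Σ_j π_j f_j(x).
Since both observations come from the same component, the likelihood for component k is f_k(x₁)·f_k(x₂).
  p_A = [0.286626] × [5.39168e-08] = 1.5454e-08
  p_B = [0.128407] × [0.000257394] = 3.3051e-05
  p_C = [0.002837] × [0.0400867] = 0.000113726
Prior × likelihood for each component:
  π_A·p_A = 0.35 × 1.5454e-08 = 5.40889e-09
  π_B·p_B = 0.26 × 3.3051e-05 = 8.59327e-06
  π_C·p_C = 0.39 × 0.000113726 = 4.43531e-05
Denominator: 5.40889e-09 + 8.59327e-06 + 4.43531e-05 = 5.29518e-05
So the posterior for Supplier B is 8.59327e-06 / 5.29518e-05 ≈ 0.162.

0.162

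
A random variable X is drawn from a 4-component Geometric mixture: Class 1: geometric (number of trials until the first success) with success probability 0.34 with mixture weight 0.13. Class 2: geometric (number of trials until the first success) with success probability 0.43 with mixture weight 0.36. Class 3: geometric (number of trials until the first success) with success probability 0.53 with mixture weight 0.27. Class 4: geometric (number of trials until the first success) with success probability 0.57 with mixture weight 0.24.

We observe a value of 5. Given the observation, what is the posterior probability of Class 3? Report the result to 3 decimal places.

0.192

By Bayes' theorem, P(k | x) = w_k f_k(x) / Σ_j w_j f_j(x).
Geometric probabilities:
  L_1 = 0.34·(1−0.34)^4 = 0.34·0.189747 = 0.0645141
  L_2 = 0.43·(1−0.43)^4 = 0.43·0.10556 = 0.0453908
  L_3 = 0.53·(1−0.53)^4 = 0.53·0.0487968 = 0.0258623
  L_4 = 0.57·(1−0.57)^4 = 0.57·0.034188 = 0.0194872
Multiply by the mixture weights:
  w_1·L_1 = 0.13 × 0.0645141 = 0.00838683
  w_2·L_2 = 0.36 × 0.0453908 = 0.0163407
  w_3·L_3 = 0.27 × 0.0258623 = 0.00698282
  w_4·L_4 = 0.24 × 0.0194872 = 0.00467692
Evidence: 0.00838683 + 0.0163407 + 0.00698282 + 0.00467692 = 0.0363873
So the posterior for Class 3 is 0.00698282 / 0.0363873 ≈ 0.192.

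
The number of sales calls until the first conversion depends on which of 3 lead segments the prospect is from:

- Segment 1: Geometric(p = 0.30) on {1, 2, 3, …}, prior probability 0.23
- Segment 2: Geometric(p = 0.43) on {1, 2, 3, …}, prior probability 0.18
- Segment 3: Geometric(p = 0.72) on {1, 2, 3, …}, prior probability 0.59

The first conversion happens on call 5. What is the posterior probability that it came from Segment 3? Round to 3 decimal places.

0.095

Posterior ∝ prior × likelihood, so P(k | x) ∝ P(Z=k) f_k(x); normalise over all components.
Evaluate each component's likelihood at the observed value:
  L_1 = 0.30·(1−0.30)^4 = 0.30·0.2401 = 0.07203
  L_2 = 0.43·(1−0.43)^4 = 0.43·0.10556 = 0.0453908
  L_3 = 0.72·(1−0.72)^4 = 0.72·0.00614656 = 0.00442552
Prior × likelihood for each component:
  P(Z=1)·L_1 = 0.23 × 0.07203 = 0.0165669
  P(Z=2)·L_2 = 0.18 × 0.0453908 = 0.00817034
  P(Z=3)·L_3 = 0.59 × 0.00442552 = 0.00261106
Sum: 0.0165669 + 0.00817034 + 0.00261106 = 0.0273483
P(Segment 3 | x) ≈ 0.095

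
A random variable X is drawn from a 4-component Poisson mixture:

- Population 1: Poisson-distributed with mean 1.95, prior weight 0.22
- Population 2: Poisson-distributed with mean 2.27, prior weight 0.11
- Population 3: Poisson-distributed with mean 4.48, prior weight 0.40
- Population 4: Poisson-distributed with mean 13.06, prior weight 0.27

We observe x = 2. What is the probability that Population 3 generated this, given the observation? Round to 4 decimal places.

Apply Bayes' rule: the posterior for each component is proportional to its prior times its likelihood at x.
Component likelihoods at x = 2:
  p_1 = e^(−1.95)·1.95^2/2! = 0.270499
  p_2 = e^(−2.27)·2.27^2/2! = 0.266179
  p_3 = e^(−4.48)·4.48^2/2! = 0.113733
  p_4 = e^(−13.06)·13.06^2/2! = 0.000181539
Weight by the priors:
  P(Z=1)·p_1 = 0.22 × 0.270499 = 0.0595097
  P(Z=2)·p_2 = 0.11 × 0.266179 = 0.0292797
  P(Z=3)·p_3 = 0.40 × 0.113733 = 0.0454932
  P(Z=4)·p_4 = 0.27 × 0.000181539 = 4.90156e-05
Evidence: 0.0595097 + 0.0292797 + 0.0454932 + 4.90156e-05 = 0.134332
P(Population 3 | data) ≈ 0.3387

0.3387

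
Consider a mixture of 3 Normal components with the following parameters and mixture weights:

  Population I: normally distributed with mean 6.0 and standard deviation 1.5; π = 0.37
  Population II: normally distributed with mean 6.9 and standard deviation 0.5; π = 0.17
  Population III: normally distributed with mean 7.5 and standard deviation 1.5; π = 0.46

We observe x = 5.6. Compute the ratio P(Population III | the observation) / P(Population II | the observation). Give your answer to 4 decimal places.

11.8769

Since P(k|x) ∝ w_k f_k(x), the posterior odds are w_i f_i(x) / (w_j f_j(x)).
Normal densities:
  f_I = 0.256671
  f_II = 0.0271659
  f_III = 0.119239
0.0548499 / 0.00461821 ≈ 11.8769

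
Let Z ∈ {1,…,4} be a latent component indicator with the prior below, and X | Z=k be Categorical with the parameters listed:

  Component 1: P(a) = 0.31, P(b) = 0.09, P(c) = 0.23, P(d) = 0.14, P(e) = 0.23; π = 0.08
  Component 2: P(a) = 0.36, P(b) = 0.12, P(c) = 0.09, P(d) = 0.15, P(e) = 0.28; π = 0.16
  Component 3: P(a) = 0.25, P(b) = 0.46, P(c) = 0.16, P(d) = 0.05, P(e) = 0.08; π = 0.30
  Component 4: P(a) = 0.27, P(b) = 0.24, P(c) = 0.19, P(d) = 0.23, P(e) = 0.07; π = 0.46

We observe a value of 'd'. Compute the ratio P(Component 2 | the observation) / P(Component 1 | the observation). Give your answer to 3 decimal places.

Posterior odds = (P(Z=i) f_i(x)) / (P(Z=j) f_j(x)); the normalising sum cancels.
Categorical probabilities:
  f_1 = 0.14
  f_2 = 0.15
  f_3 = 0.05
  f_4 = 0.23
Odds = (0.16/0.08) × (0.15/0.14) = 2 × 1.07143 ≈ 2.143

2.143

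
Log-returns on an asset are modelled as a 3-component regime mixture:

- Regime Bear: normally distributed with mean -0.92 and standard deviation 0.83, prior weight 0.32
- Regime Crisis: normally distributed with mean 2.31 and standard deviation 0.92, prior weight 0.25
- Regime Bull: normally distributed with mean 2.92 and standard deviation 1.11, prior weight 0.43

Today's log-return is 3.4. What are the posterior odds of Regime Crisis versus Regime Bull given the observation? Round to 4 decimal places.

Posterior odds = (P(Z=i) f_i(x)) / (P(Z=j) f_j(x)); the normalising sum cancels.
Component likelihoods at x = 3.4:
  f_Bear = (1/(0.83·√(2π)))·exp(−(3.4−-0.92)²/(2·0.83²)) = 0.480653·exp(-13.54507) = 6.29915e-07
  f_Crisis = (1/(0.92·√(2π)))·exp(−(3.4−2.31)²/(2·0.92²)) = 0.433633·exp(-0.70185) = 0.214937
  f_Bull = (1/(1.11·√(2π)))·exp(−(3.4−2.92)²/(2·1.11²)) = 0.359407·exp(-0.09350) = 0.327326
Odds = (0.25/0.43) × (0.214937/0.327326) = 0.581395 × 0.656643 ≈ 0.3818

0.3818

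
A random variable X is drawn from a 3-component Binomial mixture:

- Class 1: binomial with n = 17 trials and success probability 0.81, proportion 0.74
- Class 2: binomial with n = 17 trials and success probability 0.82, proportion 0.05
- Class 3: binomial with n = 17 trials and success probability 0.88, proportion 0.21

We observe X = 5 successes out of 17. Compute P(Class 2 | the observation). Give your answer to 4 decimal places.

0.0361

P(component k | x) = P(Z=k)·f_k(x) / marginal(x), where marginal(x) = Σ_j P(Z=j)·f_j(x).
Component likelihoods at x = 5 successes out of 17:
  p_1 = C(17,5)·0.81^5·0.19^12 = 6188·0.348678·2.21331e-09 = 4.7755e-06
  p_2 = C(17,5)·0.82^5·0.18^12 = 6188·0.37074·1.15683e-09 = 2.65393e-06
  p_3 = C(17,5)·0.88^5·0.12^12 = 6188·0.527732·8.9161e-12 = 2.91165e-08
Prior × likelihood for each component:
  P(Z=1)·p_1 = 0.74 × 4.7755e-06 = 3.53387e-06
  P(Z=2)·p_2 = 0.05 × 2.65393e-06 = 1.32697e-07
  P(Z=3)·p_3 = 0.21 × 2.91165e-08 = 6.11446e-09
Denominator: 3.53387e-06 + 1.32697e-07 + 6.11446e-09 = 3.67268e-06
P(Class 2 | x) ≈ 0.0361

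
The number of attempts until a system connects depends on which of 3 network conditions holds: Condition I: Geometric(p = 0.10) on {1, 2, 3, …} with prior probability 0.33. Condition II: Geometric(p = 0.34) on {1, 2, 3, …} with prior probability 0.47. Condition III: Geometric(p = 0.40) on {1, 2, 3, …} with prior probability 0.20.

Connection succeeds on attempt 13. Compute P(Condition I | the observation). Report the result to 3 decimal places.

0.880

The responsibility of component k is w_k f_k(x) divided by Σ_j w_j f_j(x).
Evaluate each component's likelihood at the observed value:
  p_I = 0.10·(1−0.10)^12 = 0.10·0.28243 = 0.028243
  p_II = 0.34·(1−0.34)^12 = 0.34·0.00683168 = 0.00232277
  p_III = 0.40·(1−0.40)^12 = 0.40·0.00217678 = 0.000870713
Multiply by the mixture weights:
  w_I·p_I = 0.33 × 0.028243 = 0.00932017
  w_II·p_II = 0.47 × 0.00232277 = 0.0010917
  w_III·p_III = 0.20 × 0.000870713 = 0.000174143
Denominator: 0.00932017 + 0.0010917 + 0.000174143 = 0.010586
P(Condition I | the observation) = 0.00932017 / 0.010586 ≈ 0.880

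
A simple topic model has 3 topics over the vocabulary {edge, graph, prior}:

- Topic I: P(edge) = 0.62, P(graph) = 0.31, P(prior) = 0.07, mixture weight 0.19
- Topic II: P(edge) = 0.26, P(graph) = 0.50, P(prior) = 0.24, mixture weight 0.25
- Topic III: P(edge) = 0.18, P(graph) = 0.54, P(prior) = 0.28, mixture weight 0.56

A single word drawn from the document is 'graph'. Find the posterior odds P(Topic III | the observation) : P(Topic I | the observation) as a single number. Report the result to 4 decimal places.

5.1341

The posterior odds equal the prior odds times the likelihood ratio: (w_i/w_j)·(f_i(x)/f_j(x)).
Component likelihoods at x = 'graph':
  p_I = P(graph | comp) = 0.31
  p_II = P(graph | comp) = 0.50
  p_III = P(graph | comp) = 0.54
0.3024 / 0.0589 ≈ 5.1341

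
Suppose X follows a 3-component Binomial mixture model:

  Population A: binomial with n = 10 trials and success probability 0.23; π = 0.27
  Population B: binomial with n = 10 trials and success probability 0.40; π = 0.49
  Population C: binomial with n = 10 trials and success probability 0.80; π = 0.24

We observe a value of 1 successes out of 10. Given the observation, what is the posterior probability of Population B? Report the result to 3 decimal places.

0.251

The responsibility of component k is π_k f_k(x) divided by Σ_j π_j f_j(x).
Component likelihoods at x = 1 successes out of 10:
  L_A = 0.218849
  L_B = 0.0403108
  L_C = 4.096e-06
Prior × likelihood for each component:
  π_A·L_A = 0.27 × 0.218849 = 0.0590892
  π_B·L_B = 0.49 × 0.0403108 = 0.0197523
  π_C·L_C = 0.24 × 4.096e-06 = 9.8304e-07
Marginal: 0.0590892 + 0.0197523 + 9.8304e-07 = 0.0788425
P(Population B | 1 successes out of 10) = 0.0197523 / 0.0788425 ≈ 0.251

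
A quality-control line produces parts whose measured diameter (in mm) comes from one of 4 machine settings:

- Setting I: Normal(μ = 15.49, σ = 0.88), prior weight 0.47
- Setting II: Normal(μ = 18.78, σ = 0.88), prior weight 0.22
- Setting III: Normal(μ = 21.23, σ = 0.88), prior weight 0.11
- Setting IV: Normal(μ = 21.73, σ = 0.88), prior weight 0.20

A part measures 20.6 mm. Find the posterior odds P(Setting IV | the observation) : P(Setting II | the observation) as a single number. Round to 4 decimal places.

3.3836

Posterior odds = (P(Z=i) f_i(x)) / (P(Z=j) f_j(x)); the normalising sum cancels.
Evaluate each component's likelihood at the observed value:
  p_I = (1/(0.88·√(2π)))·exp(−(20.6−15.49)²/(2·0.88²)) = 0.453344·exp(-16.85957) = 2.15978e-08
  p_II = (1/(0.88·√(2π)))·exp(−(20.6−18.78)²/(2·0.88²)) = 0.453344·exp(-2.13869) = 0.0534081
  p_III = (1/(0.88·√(2π)))·exp(−(20.6−21.23)²/(2·0.88²)) = 0.453344·exp(-0.25626) = 0.35086
  p_IV = (1/(0.88·√(2π)))·exp(−(20.6−21.73)²/(2·0.88²)) = 0.453344·exp(-0.82444) = 0.198781
0.0397563 / 0.0117498 ≈ 3.3836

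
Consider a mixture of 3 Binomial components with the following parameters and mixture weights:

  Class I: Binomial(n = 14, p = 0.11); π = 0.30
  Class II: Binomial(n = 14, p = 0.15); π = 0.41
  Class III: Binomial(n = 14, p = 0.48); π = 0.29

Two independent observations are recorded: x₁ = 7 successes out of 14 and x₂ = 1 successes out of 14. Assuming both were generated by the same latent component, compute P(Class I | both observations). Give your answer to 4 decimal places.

Posterior ∝ prior × likelihood, so P(k | x) ∝ P(Z=k) f_k(x); normalise over all components.
Since both observations come from the same component, the likelihood for component k is f_k(x₁)·f_k(x₂).
  p_I = [C(14,7)·0.11^7·0.89^7 = 3432·1.94872e-07·0.442313 = 0.000295819] × [0.338525] = 0.000100142
  p_II = [C(14,7)·0.15^7·0.85^7 = 3432·1.70859e-06·0.320577 = 0.00187983] × [0.253902] = 0.000477292
  p_III = [C(14,7)·0.48^7·0.52^7 = 3432·0.00587068·0.0102807 = 0.207138] × [0.00136588] = 0.000282925
Unnormalised posteriors:
  P(Z=I)·p_I = 0.30 × 0.000100142 = 3.00426e-05
  P(Z=II)·p_II = 0.41 × 0.000477292 = 0.00019569
  P(Z=III)·p_III = 0.29 × 0.000282925 = 8.20484e-05
Evidence: 3.00426e-05 + 0.00019569 + 8.20484e-05 = 0.000307781
P(Class I | x₁, x₂) ≈ 0.0976

0.0976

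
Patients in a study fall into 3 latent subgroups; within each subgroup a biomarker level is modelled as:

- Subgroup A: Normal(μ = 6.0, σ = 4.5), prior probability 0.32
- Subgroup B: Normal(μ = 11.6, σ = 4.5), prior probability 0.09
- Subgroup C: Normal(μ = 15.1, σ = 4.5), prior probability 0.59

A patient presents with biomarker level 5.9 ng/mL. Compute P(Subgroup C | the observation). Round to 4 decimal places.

0.1685

The responsibility of component k is π_k f_k(x) divided by Σ_j π_j f_j(x).
Normal densities:
  L_A = 0.088632
  L_B = 0.0397463
  L_C = 0.0109667
Prior × likelihood for each component:
  π_A·L_A = 0.32 × 0.088632 = 0.0283622
  π_B·L_B = 0.09 × 0.0397463 = 0.00357717
  π_C·L_C = 0.59 × 0.0109667 = 0.00647035
Marginal: 0.0283622 + 0.00357717 + 0.00647035 = 0.0384097
P(Subgroup C | 5.9 ng/mL) = 0.00647035 / 0.0384097 ≈ 0.1685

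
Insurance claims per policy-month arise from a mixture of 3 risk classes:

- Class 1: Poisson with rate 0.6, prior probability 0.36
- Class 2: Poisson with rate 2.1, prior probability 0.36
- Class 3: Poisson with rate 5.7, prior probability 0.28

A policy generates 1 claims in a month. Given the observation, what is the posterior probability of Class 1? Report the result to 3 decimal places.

Posterior ∝ prior × likelihood, so P(k | x) ∝ w_k f_k(x); normalise over all components.
Poisson probabilities:
  f_1 = 0.329287
  f_2 = 0.257158
  f_3 = 0.019072
Multiply by the mixture weights:
  w_1·f_1 = 0.36 × 0.329287 = 0.118543
  w_2·f_2 = 0.36 × 0.257158 = 0.0925771
  w_3·f_3 = 0.28 × 0.019072 = 0.00534016
Evidence: 0.118543 + 0.0925771 + 0.00534016 = 0.216461
Responsibility of Class 1: 0.118543 / 0.216461 ≈ 0.548

0.548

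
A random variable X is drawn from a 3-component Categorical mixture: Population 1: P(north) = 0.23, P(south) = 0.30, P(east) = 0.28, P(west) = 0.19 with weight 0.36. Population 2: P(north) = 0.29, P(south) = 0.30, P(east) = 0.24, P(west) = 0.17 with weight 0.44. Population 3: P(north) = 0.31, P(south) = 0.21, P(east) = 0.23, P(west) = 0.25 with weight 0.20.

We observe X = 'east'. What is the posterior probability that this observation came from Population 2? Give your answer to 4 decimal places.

0.4184

Apply Bayes' rule: the posterior for each component is proportional to its prior times its likelihood at x.
Categorical probabilities:
  L_1 = 0.28
  L_2 = 0.24
  L_3 = 0.23
Weight by the priors:
  π_1·L_1 = 0.36 × 0.28 = 0.1008
  π_2·L_2 = 0.44 × 0.24 = 0.1056
  π_3·L_3 = 0.20 × 0.23 = 0.046
Sum: 0.1008 + 0.1056 + 0.046 = 0.2524
Responsibility of Population 2: 0.1056 / 0.2524 ≈ 0.4184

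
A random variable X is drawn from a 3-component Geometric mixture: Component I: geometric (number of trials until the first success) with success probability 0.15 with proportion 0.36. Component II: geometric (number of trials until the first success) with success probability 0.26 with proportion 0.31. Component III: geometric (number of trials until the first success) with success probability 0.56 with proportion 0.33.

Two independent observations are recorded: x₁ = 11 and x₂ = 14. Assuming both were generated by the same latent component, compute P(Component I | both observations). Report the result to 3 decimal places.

0.904

The responsibility of component k is w_k f_k(x) divided by Σ_j w_j f_j(x).
Since both observations come from the same component, the likelihood for component k is f_k(x₁)·f_k(x₂).
  p_I = [0.15·(1−0.15)^10 = 0.15·0.196874 = 0.0295312] × [0.0181358] = 0.000535572
  p_II = [0.26·(1−0.26)^10 = 0.26·0.0492399 = 0.0128024] × [0.00518783] = 6.64165e-05
  p_III = [0.56·(1−0.56)^10 = 0.56·0.000271974 = 0.000152305] × [1.2974e-05] = 1.976e-09
Multiply by the mixture weights:
  w_I·p_I = 0.36 × 0.000535572 = 0.000192806
  w_II·p_II = 0.31 × 6.64165e-05 = 2.05891e-05
  w_III·p_III = 0.33 × 1.976e-09 = 6.52081e-10
Sum: 0.000192806 + 2.05891e-05 + 6.52081e-10 = 0.000213396
So the posterior for Component I is 0.000192806 / 0.000213396 ≈ 0.904.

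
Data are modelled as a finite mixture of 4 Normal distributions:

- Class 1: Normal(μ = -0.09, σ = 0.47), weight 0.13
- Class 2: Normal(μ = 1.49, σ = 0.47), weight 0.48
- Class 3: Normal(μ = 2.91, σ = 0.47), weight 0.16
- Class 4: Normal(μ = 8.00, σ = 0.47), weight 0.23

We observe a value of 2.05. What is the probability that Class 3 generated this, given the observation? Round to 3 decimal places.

By Bayes' theorem, P(k | x) = P(Z=k) f_k(x) / Σ_j P(Z=j) f_j(x).
Evaluate each component's likelihood at the observed value:
  p_1 = (1/(0.47·√(2π)))·exp(−(2.05−-0.09)²/(2·0.47²)) = 0.848813·exp(-10.36578) = 2.67308e-05
  p_2 = (1/(0.47·√(2π)))·exp(−(2.05−1.49)²/(2·0.47²)) = 0.848813·exp(-0.70982) = 0.417388
  p_3 = (1/(0.47·√(2π)))·exp(−(2.05−2.91)²/(2·0.47²)) = 0.848813·exp(-1.67406) = 0.159139
  p_4 = (1/(0.47·√(2π)))·exp(−(2.05−8.00)²/(2·0.47²)) = 0.848813·exp(-80.13241) = 1.34198e-35
Weight by the priors:
  P(Z=1)·p_1 = 0.13 × 2.67308e-05 = 3.47501e-06
  P(Z=2)·p_2 = 0.48 × 0.417388 = 0.200346
  P(Z=3)·p_3 = 0.16 × 0.159139 = 0.0254623
  P(Z=4)·p_4 = 0.23 × 1.34198e-35 = 3.08656e-36
Normaliser: 3.47501e-06 + 0.200346 + 0.0254623 + 3.08656e-36 = 0.225812
So the posterior for Class 3 is 0.0254623 / 0.225812 ≈ 0.113.

0.113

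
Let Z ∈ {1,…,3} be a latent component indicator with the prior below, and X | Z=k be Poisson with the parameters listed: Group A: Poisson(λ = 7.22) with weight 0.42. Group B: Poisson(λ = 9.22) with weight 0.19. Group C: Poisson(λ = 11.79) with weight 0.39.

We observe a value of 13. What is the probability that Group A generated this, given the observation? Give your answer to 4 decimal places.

Posterior ∝ prior × likelihood, so P(k | x) ∝ P(Z=k) f_k(x); normalise over all components.
Evaluate each component's likelihood at the observed value:
  L_A = 0.0170254
  L_B = 0.0553384
  L_C = 0.10353
Multiply by the mixture weights:
  P(Z=A)·L_A = 0.42 × 0.0170254 = 0.00715066
  P(Z=B)·L_B = 0.19 × 0.0553384 = 0.0105143
  P(Z=C)·L_C = 0.39 × 0.10353 = 0.0403768
Marginal: 0.00715066 + 0.0105143 + 0.0403768 = 0.0580418
So the posterior for Group A is 0.00715066 / 0.0580418 ≈ 0.1232.

0.1232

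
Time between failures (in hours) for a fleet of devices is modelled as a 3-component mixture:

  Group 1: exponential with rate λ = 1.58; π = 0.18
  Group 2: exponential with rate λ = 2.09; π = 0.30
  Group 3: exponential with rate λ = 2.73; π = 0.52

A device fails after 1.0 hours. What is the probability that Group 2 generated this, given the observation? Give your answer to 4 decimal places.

0.3391

Apply Bayes' rule: the posterior for each component is proportional to its prior times its likelihood at x.
Exponential densities:
  f_1 = 1.58·e^(−1.58·1.0) = 1.58·e^(−1.5800) = 0.325441
  f_2 = 2.09·e^(−2.09·1.0) = 2.09·e^(−2.0900) = 0.258506
  f_3 = 2.73·e^(−2.73·1.0) = 2.73·e^(−2.7300) = 0.178049
Unnormalised posteriors:
  w_1·f_1 = 0.18 × 0.325441 = 0.0585793
  w_2·f_2 = 0.30 × 0.258506 = 0.0775518
  w_3·f_3 = 0.52 × 0.178049 = 0.0925853
Normaliser: 0.0585793 + 0.0775518 + 0.0925853 = 0.228716
P(Group 2 | data) = 0.0775518 / 0.228716 ≈ 0.3391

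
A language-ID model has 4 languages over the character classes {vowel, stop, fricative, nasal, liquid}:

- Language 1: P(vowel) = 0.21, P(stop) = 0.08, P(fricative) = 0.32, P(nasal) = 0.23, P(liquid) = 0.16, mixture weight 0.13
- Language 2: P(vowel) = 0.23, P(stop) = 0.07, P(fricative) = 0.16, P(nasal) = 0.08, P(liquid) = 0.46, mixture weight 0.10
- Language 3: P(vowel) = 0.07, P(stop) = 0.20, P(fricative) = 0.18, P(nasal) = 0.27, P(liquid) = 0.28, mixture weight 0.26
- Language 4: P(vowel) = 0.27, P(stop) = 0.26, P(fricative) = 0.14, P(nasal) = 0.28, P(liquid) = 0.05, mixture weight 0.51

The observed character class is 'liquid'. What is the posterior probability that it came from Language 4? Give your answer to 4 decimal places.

By Bayes' theorem, P(k | x) = π_k f_k(x) / Σ_j π_j f_j(x).
Evaluate each component's likelihood at the observed value:
  p_1 = 0.16
  p_2 = 0.46
  p_3 = 0.28
  p_4 = 0.05
Prior × likelihood for each component:
  π_1·p_1 = 0.13 × 0.16 = 0.0208
  π_2·p_2 = 0.10 × 0.46 = 0.046
  π_3·p_3 = 0.26 × 0.28 = 0.0728
  π_4·p_4 = 0.51 × 0.05 = 0.0255
Denominator: 0.0208 + 0.046 + 0.0728 + 0.0255 = 0.1651
Responsibility of Language 4: 0.0255 / 0.1651 ≈ 0.1545

0.1545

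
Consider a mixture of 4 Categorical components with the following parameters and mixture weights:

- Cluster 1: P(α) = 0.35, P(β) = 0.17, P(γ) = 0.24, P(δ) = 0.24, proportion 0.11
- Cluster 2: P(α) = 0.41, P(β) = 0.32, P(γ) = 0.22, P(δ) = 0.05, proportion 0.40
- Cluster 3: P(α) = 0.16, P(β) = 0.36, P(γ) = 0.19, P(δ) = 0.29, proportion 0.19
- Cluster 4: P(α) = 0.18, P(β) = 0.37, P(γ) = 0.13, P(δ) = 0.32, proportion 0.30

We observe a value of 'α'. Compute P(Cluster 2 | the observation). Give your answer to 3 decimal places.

The responsibility of component k is π_k f_k(x) divided by Σ_j π_j f_j(x).
Categorical probabilities:
  f_1 = 0.35
  f_2 = 0.41
  f_3 = 0.16
  f_4 = 0.18
Prior × likelihood for each component:
  π_1·f_1 = 0.11 × 0.35 = 0.0385
  π_2·f_2 = 0.40 × 0.41 = 0.164
  π_3·f_3 = 0.19 × 0.16 = 0.0304
  π_4·f_4 = 0.30 × 0.18 = 0.054
Sum: 0.0385 + 0.164 + 0.0304 + 0.054 = 0.2869
So the posterior for Cluster 2 is 0.164 / 0.2869 ≈ 0.572.

0.572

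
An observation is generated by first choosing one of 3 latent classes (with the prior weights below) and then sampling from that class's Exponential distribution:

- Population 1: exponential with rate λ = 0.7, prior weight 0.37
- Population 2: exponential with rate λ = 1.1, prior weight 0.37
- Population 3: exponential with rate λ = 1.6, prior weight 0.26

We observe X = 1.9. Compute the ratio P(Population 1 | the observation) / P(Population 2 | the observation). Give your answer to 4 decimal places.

1.3607

The posterior odds equal the prior odds times the likelihood ratio: (π_i/π_j)·(f_i(x)/f_j(x)).
Exponential densities:
  L_1 = 0.7·e^(−0.7·1.9) = 0.7·e^(−1.3300) = 0.185134
  L_2 = 1.1·e^(−1.1·1.9) = 1.1·e^(−2.0900) = 0.136056
  L_3 = 1.6·e^(−1.6·1.9) = 1.6·e^(−3.0400) = 0.0765358
0.0684996 / 0.0503407 ≈ 1.3607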